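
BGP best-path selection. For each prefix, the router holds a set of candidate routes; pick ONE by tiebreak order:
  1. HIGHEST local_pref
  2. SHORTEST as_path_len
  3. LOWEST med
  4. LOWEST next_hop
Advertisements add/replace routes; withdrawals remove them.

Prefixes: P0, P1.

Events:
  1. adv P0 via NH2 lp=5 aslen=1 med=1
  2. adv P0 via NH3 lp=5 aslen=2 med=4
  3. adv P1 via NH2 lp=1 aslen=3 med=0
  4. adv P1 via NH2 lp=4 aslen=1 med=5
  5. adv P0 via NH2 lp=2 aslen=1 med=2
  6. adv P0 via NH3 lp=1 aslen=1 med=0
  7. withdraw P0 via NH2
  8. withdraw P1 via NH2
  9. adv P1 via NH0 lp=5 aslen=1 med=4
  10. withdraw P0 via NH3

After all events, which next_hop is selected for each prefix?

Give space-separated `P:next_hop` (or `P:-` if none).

Op 1: best P0=NH2 P1=-
Op 2: best P0=NH2 P1=-
Op 3: best P0=NH2 P1=NH2
Op 4: best P0=NH2 P1=NH2
Op 5: best P0=NH3 P1=NH2
Op 6: best P0=NH2 P1=NH2
Op 7: best P0=NH3 P1=NH2
Op 8: best P0=NH3 P1=-
Op 9: best P0=NH3 P1=NH0
Op 10: best P0=- P1=NH0

Answer: P0:- P1:NH0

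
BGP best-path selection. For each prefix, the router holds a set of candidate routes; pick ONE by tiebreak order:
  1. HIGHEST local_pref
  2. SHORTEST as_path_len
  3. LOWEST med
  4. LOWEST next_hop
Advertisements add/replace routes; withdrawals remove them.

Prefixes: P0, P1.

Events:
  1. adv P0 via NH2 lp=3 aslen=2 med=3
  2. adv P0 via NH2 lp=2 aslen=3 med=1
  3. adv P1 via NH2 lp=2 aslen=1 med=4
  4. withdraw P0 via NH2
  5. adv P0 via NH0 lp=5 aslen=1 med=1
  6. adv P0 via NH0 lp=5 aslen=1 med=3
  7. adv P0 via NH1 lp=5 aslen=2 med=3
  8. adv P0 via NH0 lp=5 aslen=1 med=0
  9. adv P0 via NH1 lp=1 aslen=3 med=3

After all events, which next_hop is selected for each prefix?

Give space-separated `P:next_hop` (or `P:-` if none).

Op 1: best P0=NH2 P1=-
Op 2: best P0=NH2 P1=-
Op 3: best P0=NH2 P1=NH2
Op 4: best P0=- P1=NH2
Op 5: best P0=NH0 P1=NH2
Op 6: best P0=NH0 P1=NH2
Op 7: best P0=NH0 P1=NH2
Op 8: best P0=NH0 P1=NH2
Op 9: best P0=NH0 P1=NH2

Answer: P0:NH0 P1:NH2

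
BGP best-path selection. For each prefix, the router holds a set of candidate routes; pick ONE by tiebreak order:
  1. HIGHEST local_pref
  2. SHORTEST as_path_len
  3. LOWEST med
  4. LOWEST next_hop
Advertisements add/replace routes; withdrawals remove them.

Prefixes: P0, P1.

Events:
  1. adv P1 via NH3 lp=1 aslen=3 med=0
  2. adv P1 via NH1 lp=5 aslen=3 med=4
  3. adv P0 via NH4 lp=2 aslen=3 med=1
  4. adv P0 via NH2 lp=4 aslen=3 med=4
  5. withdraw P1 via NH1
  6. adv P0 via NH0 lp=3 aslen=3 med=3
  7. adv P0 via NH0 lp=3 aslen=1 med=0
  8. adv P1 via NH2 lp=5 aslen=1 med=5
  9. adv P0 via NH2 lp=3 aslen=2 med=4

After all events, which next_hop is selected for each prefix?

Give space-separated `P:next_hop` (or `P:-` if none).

Answer: P0:NH0 P1:NH2

Derivation:
Op 1: best P0=- P1=NH3
Op 2: best P0=- P1=NH1
Op 3: best P0=NH4 P1=NH1
Op 4: best P0=NH2 P1=NH1
Op 5: best P0=NH2 P1=NH3
Op 6: best P0=NH2 P1=NH3
Op 7: best P0=NH2 P1=NH3
Op 8: best P0=NH2 P1=NH2
Op 9: best P0=NH0 P1=NH2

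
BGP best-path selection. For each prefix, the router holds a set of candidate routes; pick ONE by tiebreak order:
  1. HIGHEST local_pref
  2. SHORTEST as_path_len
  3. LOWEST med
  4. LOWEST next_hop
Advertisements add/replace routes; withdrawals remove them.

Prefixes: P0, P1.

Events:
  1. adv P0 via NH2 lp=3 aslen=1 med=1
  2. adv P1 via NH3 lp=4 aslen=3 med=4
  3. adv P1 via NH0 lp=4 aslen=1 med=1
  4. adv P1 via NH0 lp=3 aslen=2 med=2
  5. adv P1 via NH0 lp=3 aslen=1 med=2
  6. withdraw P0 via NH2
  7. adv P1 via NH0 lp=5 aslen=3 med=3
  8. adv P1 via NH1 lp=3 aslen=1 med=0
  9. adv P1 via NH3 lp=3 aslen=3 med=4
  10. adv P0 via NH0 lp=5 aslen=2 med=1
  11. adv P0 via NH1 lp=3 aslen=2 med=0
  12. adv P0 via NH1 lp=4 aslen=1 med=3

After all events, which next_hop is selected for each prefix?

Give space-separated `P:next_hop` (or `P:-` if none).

Op 1: best P0=NH2 P1=-
Op 2: best P0=NH2 P1=NH3
Op 3: best P0=NH2 P1=NH0
Op 4: best P0=NH2 P1=NH3
Op 5: best P0=NH2 P1=NH3
Op 6: best P0=- P1=NH3
Op 7: best P0=- P1=NH0
Op 8: best P0=- P1=NH0
Op 9: best P0=- P1=NH0
Op 10: best P0=NH0 P1=NH0
Op 11: best P0=NH0 P1=NH0
Op 12: best P0=NH0 P1=NH0

Answer: P0:NH0 P1:NH0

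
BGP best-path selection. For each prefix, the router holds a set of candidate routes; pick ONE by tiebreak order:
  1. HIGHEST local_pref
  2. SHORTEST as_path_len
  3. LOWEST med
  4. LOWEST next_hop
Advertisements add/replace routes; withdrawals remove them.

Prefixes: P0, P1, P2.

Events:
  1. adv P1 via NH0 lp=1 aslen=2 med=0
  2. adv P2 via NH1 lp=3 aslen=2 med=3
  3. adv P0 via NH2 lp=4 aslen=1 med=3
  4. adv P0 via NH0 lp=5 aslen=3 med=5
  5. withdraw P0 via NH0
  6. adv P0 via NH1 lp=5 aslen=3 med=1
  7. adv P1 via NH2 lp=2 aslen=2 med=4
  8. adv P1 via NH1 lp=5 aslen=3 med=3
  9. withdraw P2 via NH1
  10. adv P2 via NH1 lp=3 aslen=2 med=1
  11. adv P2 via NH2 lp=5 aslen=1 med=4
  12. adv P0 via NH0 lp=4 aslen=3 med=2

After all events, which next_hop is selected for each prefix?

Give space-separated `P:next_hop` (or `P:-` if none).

Answer: P0:NH1 P1:NH1 P2:NH2

Derivation:
Op 1: best P0=- P1=NH0 P2=-
Op 2: best P0=- P1=NH0 P2=NH1
Op 3: best P0=NH2 P1=NH0 P2=NH1
Op 4: best P0=NH0 P1=NH0 P2=NH1
Op 5: best P0=NH2 P1=NH0 P2=NH1
Op 6: best P0=NH1 P1=NH0 P2=NH1
Op 7: best P0=NH1 P1=NH2 P2=NH1
Op 8: best P0=NH1 P1=NH1 P2=NH1
Op 9: best P0=NH1 P1=NH1 P2=-
Op 10: best P0=NH1 P1=NH1 P2=NH1
Op 11: best P0=NH1 P1=NH1 P2=NH2
Op 12: best P0=NH1 P1=NH1 P2=NH2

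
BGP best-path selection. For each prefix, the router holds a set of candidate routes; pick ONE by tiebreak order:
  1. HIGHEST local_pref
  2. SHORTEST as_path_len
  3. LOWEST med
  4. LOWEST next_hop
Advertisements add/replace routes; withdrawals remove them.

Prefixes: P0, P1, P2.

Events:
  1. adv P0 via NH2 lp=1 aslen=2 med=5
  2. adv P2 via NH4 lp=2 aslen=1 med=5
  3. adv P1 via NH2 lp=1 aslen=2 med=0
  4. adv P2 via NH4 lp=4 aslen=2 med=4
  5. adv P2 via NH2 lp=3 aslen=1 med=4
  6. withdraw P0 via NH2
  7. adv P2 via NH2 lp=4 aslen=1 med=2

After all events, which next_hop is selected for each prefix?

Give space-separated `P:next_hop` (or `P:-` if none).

Op 1: best P0=NH2 P1=- P2=-
Op 2: best P0=NH2 P1=- P2=NH4
Op 3: best P0=NH2 P1=NH2 P2=NH4
Op 4: best P0=NH2 P1=NH2 P2=NH4
Op 5: best P0=NH2 P1=NH2 P2=NH4
Op 6: best P0=- P1=NH2 P2=NH4
Op 7: best P0=- P1=NH2 P2=NH2

Answer: P0:- P1:NH2 P2:NH2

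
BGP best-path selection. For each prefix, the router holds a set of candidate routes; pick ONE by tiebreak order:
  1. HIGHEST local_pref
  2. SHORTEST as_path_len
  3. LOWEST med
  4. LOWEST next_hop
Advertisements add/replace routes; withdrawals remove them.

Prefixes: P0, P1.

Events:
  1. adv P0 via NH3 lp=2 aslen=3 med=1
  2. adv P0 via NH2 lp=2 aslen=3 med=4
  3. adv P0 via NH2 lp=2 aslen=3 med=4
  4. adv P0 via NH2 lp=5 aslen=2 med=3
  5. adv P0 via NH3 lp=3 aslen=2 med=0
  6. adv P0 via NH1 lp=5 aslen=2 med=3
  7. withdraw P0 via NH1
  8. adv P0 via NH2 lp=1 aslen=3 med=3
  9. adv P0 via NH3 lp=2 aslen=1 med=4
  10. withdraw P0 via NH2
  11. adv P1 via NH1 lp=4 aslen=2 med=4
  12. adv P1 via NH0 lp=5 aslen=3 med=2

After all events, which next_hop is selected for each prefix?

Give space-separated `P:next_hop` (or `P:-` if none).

Op 1: best P0=NH3 P1=-
Op 2: best P0=NH3 P1=-
Op 3: best P0=NH3 P1=-
Op 4: best P0=NH2 P1=-
Op 5: best P0=NH2 P1=-
Op 6: best P0=NH1 P1=-
Op 7: best P0=NH2 P1=-
Op 8: best P0=NH3 P1=-
Op 9: best P0=NH3 P1=-
Op 10: best P0=NH3 P1=-
Op 11: best P0=NH3 P1=NH1
Op 12: best P0=NH3 P1=NH0

Answer: P0:NH3 P1:NH0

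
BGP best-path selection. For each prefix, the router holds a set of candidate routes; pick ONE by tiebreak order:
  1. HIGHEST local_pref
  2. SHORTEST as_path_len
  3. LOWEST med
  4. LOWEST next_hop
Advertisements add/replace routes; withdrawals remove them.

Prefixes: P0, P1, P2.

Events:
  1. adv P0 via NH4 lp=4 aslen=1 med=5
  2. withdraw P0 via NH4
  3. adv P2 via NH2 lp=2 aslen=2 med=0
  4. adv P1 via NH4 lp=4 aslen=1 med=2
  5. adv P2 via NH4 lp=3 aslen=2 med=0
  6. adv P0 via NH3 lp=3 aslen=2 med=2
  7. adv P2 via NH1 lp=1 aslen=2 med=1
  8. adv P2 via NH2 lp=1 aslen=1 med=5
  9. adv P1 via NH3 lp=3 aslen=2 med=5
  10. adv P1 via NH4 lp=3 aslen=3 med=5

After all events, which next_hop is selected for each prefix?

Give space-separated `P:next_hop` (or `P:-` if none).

Op 1: best P0=NH4 P1=- P2=-
Op 2: best P0=- P1=- P2=-
Op 3: best P0=- P1=- P2=NH2
Op 4: best P0=- P1=NH4 P2=NH2
Op 5: best P0=- P1=NH4 P2=NH4
Op 6: best P0=NH3 P1=NH4 P2=NH4
Op 7: best P0=NH3 P1=NH4 P2=NH4
Op 8: best P0=NH3 P1=NH4 P2=NH4
Op 9: best P0=NH3 P1=NH4 P2=NH4
Op 10: best P0=NH3 P1=NH3 P2=NH4

Answer: P0:NH3 P1:NH3 P2:NH4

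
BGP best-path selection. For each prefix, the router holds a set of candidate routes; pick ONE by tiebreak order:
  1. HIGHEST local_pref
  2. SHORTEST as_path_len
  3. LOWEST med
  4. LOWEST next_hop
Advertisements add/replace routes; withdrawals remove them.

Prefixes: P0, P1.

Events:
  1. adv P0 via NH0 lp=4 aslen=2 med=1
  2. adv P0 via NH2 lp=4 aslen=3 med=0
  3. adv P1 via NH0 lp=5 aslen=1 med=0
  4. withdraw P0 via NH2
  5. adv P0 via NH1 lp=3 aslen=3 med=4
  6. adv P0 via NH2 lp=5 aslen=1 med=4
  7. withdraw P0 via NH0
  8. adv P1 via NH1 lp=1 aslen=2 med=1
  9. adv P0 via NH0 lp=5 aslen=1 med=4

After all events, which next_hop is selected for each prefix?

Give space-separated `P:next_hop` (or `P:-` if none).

Answer: P0:NH0 P1:NH0

Derivation:
Op 1: best P0=NH0 P1=-
Op 2: best P0=NH0 P1=-
Op 3: best P0=NH0 P1=NH0
Op 4: best P0=NH0 P1=NH0
Op 5: best P0=NH0 P1=NH0
Op 6: best P0=NH2 P1=NH0
Op 7: best P0=NH2 P1=NH0
Op 8: best P0=NH2 P1=NH0
Op 9: best P0=NH0 P1=NH0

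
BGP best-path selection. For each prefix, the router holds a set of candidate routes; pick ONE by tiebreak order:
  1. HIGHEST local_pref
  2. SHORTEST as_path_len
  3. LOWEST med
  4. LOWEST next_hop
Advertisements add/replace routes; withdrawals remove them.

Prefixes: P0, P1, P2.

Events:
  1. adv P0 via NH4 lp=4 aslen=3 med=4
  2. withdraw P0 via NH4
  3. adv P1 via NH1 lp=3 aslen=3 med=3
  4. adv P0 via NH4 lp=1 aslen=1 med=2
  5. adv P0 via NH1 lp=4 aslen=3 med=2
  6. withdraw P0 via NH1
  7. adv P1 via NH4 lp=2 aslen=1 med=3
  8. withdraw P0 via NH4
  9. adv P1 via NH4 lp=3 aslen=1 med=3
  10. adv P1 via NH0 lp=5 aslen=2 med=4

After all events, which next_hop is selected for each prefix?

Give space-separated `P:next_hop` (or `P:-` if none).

Op 1: best P0=NH4 P1=- P2=-
Op 2: best P0=- P1=- P2=-
Op 3: best P0=- P1=NH1 P2=-
Op 4: best P0=NH4 P1=NH1 P2=-
Op 5: best P0=NH1 P1=NH1 P2=-
Op 6: best P0=NH4 P1=NH1 P2=-
Op 7: best P0=NH4 P1=NH1 P2=-
Op 8: best P0=- P1=NH1 P2=-
Op 9: best P0=- P1=NH4 P2=-
Op 10: best P0=- P1=NH0 P2=-

Answer: P0:- P1:NH0 P2:-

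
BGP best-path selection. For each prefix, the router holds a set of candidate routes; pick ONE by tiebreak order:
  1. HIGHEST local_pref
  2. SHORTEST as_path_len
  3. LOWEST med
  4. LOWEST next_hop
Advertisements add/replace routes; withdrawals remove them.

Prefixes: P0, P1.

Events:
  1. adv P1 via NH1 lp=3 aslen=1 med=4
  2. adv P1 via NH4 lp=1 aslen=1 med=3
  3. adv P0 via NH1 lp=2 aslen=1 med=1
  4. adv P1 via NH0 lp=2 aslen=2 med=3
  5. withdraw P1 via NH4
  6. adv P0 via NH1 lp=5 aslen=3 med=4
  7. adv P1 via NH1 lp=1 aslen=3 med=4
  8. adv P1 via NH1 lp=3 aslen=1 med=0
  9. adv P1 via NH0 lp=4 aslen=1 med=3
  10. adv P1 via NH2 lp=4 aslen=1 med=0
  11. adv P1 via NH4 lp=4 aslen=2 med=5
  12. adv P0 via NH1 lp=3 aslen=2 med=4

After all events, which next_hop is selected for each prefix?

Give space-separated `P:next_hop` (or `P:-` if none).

Answer: P0:NH1 P1:NH2

Derivation:
Op 1: best P0=- P1=NH1
Op 2: best P0=- P1=NH1
Op 3: best P0=NH1 P1=NH1
Op 4: best P0=NH1 P1=NH1
Op 5: best P0=NH1 P1=NH1
Op 6: best P0=NH1 P1=NH1
Op 7: best P0=NH1 P1=NH0
Op 8: best P0=NH1 P1=NH1
Op 9: best P0=NH1 P1=NH0
Op 10: best P0=NH1 P1=NH2
Op 11: best P0=NH1 P1=NH2
Op 12: best P0=NH1 P1=NH2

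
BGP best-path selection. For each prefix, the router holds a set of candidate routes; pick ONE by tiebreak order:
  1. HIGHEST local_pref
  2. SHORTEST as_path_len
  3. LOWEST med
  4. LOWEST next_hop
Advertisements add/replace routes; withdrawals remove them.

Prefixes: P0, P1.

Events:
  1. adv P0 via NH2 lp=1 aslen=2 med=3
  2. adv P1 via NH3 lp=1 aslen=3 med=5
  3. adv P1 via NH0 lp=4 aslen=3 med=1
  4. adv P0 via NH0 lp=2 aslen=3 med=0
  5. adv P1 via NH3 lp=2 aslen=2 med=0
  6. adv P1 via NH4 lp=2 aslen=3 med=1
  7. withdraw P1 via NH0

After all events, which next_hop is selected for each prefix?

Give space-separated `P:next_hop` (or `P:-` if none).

Answer: P0:NH0 P1:NH3

Derivation:
Op 1: best P0=NH2 P1=-
Op 2: best P0=NH2 P1=NH3
Op 3: best P0=NH2 P1=NH0
Op 4: best P0=NH0 P1=NH0
Op 5: best P0=NH0 P1=NH0
Op 6: best P0=NH0 P1=NH0
Op 7: best P0=NH0 P1=NH3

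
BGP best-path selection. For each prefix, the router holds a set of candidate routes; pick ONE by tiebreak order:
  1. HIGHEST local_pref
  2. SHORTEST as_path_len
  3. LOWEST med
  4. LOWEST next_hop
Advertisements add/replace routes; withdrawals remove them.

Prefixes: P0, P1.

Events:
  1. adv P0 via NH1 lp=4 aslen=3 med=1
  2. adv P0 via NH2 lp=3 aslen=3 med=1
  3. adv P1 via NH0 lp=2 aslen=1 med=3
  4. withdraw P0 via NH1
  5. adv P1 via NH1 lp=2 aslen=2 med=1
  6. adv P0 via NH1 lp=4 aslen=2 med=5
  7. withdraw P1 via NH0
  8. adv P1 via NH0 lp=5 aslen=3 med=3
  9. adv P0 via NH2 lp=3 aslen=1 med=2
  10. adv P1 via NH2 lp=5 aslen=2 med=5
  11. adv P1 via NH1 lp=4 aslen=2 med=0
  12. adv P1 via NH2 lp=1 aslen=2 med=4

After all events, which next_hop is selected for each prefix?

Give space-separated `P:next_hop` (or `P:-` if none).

Answer: P0:NH1 P1:NH0

Derivation:
Op 1: best P0=NH1 P1=-
Op 2: best P0=NH1 P1=-
Op 3: best P0=NH1 P1=NH0
Op 4: best P0=NH2 P1=NH0
Op 5: best P0=NH2 P1=NH0
Op 6: best P0=NH1 P1=NH0
Op 7: best P0=NH1 P1=NH1
Op 8: best P0=NH1 P1=NH0
Op 9: best P0=NH1 P1=NH0
Op 10: best P0=NH1 P1=NH2
Op 11: best P0=NH1 P1=NH2
Op 12: best P0=NH1 P1=NH0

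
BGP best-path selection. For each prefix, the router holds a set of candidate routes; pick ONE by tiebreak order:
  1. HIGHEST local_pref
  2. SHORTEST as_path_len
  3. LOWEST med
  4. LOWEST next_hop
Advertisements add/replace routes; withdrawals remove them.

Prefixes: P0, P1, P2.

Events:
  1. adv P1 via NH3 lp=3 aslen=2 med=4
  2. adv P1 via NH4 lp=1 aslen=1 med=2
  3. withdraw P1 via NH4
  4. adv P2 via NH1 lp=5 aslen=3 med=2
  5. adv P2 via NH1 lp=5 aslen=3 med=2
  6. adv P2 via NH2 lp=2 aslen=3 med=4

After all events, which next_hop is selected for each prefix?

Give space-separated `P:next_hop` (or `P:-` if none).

Answer: P0:- P1:NH3 P2:NH1

Derivation:
Op 1: best P0=- P1=NH3 P2=-
Op 2: best P0=- P1=NH3 P2=-
Op 3: best P0=- P1=NH3 P2=-
Op 4: best P0=- P1=NH3 P2=NH1
Op 5: best P0=- P1=NH3 P2=NH1
Op 6: best P0=- P1=NH3 P2=NH1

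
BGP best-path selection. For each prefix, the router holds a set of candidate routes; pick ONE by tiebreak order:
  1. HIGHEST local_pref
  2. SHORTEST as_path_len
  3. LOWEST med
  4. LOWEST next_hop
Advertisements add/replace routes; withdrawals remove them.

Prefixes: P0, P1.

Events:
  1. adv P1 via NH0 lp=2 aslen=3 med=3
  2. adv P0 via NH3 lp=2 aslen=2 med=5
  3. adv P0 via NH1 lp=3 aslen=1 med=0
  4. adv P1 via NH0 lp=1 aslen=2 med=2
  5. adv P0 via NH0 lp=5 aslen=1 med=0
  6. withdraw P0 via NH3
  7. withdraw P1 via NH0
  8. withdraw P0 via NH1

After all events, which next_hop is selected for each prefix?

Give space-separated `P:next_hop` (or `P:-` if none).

Answer: P0:NH0 P1:-

Derivation:
Op 1: best P0=- P1=NH0
Op 2: best P0=NH3 P1=NH0
Op 3: best P0=NH1 P1=NH0
Op 4: best P0=NH1 P1=NH0
Op 5: best P0=NH0 P1=NH0
Op 6: best P0=NH0 P1=NH0
Op 7: best P0=NH0 P1=-
Op 8: best P0=NH0 P1=-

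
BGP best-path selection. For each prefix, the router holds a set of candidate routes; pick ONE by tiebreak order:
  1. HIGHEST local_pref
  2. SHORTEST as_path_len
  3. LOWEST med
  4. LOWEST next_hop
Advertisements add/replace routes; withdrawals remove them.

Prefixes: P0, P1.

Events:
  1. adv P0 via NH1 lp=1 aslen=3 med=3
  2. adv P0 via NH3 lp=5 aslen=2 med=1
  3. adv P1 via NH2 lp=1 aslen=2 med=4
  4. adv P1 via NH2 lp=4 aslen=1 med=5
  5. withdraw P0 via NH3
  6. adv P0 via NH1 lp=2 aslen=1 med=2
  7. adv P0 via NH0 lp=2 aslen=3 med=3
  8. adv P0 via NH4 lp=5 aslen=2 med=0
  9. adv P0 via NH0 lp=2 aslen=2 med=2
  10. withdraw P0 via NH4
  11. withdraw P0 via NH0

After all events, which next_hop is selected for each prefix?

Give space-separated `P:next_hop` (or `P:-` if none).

Answer: P0:NH1 P1:NH2

Derivation:
Op 1: best P0=NH1 P1=-
Op 2: best P0=NH3 P1=-
Op 3: best P0=NH3 P1=NH2
Op 4: best P0=NH3 P1=NH2
Op 5: best P0=NH1 P1=NH2
Op 6: best P0=NH1 P1=NH2
Op 7: best P0=NH1 P1=NH2
Op 8: best P0=NH4 P1=NH2
Op 9: best P0=NH4 P1=NH2
Op 10: best P0=NH1 P1=NH2
Op 11: best P0=NH1 P1=NH2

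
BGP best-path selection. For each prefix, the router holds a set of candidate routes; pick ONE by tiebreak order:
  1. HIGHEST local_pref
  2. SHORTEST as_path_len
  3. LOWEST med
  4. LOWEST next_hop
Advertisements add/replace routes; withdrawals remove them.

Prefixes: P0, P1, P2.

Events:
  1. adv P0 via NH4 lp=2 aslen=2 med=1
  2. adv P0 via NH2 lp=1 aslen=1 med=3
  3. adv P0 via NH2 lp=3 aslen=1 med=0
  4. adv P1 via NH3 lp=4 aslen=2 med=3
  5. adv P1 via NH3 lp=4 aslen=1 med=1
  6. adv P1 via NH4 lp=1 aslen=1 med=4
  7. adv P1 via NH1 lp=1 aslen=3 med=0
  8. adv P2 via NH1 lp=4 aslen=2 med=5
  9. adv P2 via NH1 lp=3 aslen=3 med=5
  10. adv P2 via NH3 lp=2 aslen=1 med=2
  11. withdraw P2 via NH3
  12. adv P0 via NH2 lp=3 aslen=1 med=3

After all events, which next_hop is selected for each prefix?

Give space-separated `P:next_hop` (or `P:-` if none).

Op 1: best P0=NH4 P1=- P2=-
Op 2: best P0=NH4 P1=- P2=-
Op 3: best P0=NH2 P1=- P2=-
Op 4: best P0=NH2 P1=NH3 P2=-
Op 5: best P0=NH2 P1=NH3 P2=-
Op 6: best P0=NH2 P1=NH3 P2=-
Op 7: best P0=NH2 P1=NH3 P2=-
Op 8: best P0=NH2 P1=NH3 P2=NH1
Op 9: best P0=NH2 P1=NH3 P2=NH1
Op 10: best P0=NH2 P1=NH3 P2=NH1
Op 11: best P0=NH2 P1=NH3 P2=NH1
Op 12: best P0=NH2 P1=NH3 P2=NH1

Answer: P0:NH2 P1:NH3 P2:NH1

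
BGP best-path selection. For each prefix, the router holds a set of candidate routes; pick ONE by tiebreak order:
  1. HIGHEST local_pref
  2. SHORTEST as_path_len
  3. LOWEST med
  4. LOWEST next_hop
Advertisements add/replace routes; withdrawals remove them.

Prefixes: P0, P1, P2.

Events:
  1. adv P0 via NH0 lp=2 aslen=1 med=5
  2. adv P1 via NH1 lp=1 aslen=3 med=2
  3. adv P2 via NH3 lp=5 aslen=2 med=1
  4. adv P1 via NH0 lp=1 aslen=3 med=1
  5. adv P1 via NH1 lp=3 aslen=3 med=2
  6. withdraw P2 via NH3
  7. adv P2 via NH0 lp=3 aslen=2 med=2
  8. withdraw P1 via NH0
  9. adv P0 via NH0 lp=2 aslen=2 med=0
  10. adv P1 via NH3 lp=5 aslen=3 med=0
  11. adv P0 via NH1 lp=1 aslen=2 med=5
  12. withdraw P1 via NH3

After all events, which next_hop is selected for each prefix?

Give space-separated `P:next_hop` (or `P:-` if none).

Op 1: best P0=NH0 P1=- P2=-
Op 2: best P0=NH0 P1=NH1 P2=-
Op 3: best P0=NH0 P1=NH1 P2=NH3
Op 4: best P0=NH0 P1=NH0 P2=NH3
Op 5: best P0=NH0 P1=NH1 P2=NH3
Op 6: best P0=NH0 P1=NH1 P2=-
Op 7: best P0=NH0 P1=NH1 P2=NH0
Op 8: best P0=NH0 P1=NH1 P2=NH0
Op 9: best P0=NH0 P1=NH1 P2=NH0
Op 10: best P0=NH0 P1=NH3 P2=NH0
Op 11: best P0=NH0 P1=NH3 P2=NH0
Op 12: best P0=NH0 P1=NH1 P2=NH0

Answer: P0:NH0 P1:NH1 P2:NH0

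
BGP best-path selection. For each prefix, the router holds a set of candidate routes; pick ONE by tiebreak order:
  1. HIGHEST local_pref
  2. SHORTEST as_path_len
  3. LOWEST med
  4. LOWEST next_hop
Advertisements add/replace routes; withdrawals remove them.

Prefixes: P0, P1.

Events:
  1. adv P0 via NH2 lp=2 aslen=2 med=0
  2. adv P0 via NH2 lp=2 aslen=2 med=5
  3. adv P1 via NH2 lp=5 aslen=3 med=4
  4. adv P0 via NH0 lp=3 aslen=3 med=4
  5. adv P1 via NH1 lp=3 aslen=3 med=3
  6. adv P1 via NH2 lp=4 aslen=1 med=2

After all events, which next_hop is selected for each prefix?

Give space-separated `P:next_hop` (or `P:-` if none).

Op 1: best P0=NH2 P1=-
Op 2: best P0=NH2 P1=-
Op 3: best P0=NH2 P1=NH2
Op 4: best P0=NH0 P1=NH2
Op 5: best P0=NH0 P1=NH2
Op 6: best P0=NH0 P1=NH2

Answer: P0:NH0 P1:NH2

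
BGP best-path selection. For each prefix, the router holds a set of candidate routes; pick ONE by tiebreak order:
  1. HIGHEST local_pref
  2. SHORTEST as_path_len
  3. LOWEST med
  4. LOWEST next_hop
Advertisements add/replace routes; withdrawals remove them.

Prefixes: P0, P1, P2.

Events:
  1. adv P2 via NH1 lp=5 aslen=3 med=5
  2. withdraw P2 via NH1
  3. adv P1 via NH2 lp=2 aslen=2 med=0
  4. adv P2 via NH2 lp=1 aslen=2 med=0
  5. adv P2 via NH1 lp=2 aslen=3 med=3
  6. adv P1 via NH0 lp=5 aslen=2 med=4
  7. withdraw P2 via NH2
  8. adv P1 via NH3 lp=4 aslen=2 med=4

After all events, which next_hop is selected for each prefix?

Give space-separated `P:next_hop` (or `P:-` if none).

Answer: P0:- P1:NH0 P2:NH1

Derivation:
Op 1: best P0=- P1=- P2=NH1
Op 2: best P0=- P1=- P2=-
Op 3: best P0=- P1=NH2 P2=-
Op 4: best P0=- P1=NH2 P2=NH2
Op 5: best P0=- P1=NH2 P2=NH1
Op 6: best P0=- P1=NH0 P2=NH1
Op 7: best P0=- P1=NH0 P2=NH1
Op 8: best P0=- P1=NH0 P2=NH1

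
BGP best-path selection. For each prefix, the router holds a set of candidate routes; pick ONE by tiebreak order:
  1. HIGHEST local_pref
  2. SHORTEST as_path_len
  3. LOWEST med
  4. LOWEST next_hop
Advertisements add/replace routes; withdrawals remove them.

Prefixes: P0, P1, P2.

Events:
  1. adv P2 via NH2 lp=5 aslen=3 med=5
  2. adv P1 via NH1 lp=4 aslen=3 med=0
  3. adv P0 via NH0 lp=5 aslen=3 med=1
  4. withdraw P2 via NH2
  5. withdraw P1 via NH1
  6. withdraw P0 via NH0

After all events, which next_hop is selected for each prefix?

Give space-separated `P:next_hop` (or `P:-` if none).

Answer: P0:- P1:- P2:-

Derivation:
Op 1: best P0=- P1=- P2=NH2
Op 2: best P0=- P1=NH1 P2=NH2
Op 3: best P0=NH0 P1=NH1 P2=NH2
Op 4: best P0=NH0 P1=NH1 P2=-
Op 5: best P0=NH0 P1=- P2=-
Op 6: best P0=- P1=- P2=-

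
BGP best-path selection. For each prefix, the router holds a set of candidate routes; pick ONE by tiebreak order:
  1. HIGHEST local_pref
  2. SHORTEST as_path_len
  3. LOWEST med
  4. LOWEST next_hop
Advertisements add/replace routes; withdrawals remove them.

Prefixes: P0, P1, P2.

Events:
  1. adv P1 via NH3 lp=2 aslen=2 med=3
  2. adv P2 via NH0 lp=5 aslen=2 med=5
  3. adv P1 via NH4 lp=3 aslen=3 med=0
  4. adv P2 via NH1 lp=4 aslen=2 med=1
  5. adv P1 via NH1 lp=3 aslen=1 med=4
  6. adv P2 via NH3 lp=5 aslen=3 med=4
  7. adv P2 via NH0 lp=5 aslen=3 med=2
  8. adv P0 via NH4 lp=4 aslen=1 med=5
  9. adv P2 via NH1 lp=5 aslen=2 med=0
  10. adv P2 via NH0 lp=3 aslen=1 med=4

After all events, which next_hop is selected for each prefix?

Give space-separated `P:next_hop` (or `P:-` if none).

Op 1: best P0=- P1=NH3 P2=-
Op 2: best P0=- P1=NH3 P2=NH0
Op 3: best P0=- P1=NH4 P2=NH0
Op 4: best P0=- P1=NH4 P2=NH0
Op 5: best P0=- P1=NH1 P2=NH0
Op 6: best P0=- P1=NH1 P2=NH0
Op 7: best P0=- P1=NH1 P2=NH0
Op 8: best P0=NH4 P1=NH1 P2=NH0
Op 9: best P0=NH4 P1=NH1 P2=NH1
Op 10: best P0=NH4 P1=NH1 P2=NH1

Answer: P0:NH4 P1:NH1 P2:NH1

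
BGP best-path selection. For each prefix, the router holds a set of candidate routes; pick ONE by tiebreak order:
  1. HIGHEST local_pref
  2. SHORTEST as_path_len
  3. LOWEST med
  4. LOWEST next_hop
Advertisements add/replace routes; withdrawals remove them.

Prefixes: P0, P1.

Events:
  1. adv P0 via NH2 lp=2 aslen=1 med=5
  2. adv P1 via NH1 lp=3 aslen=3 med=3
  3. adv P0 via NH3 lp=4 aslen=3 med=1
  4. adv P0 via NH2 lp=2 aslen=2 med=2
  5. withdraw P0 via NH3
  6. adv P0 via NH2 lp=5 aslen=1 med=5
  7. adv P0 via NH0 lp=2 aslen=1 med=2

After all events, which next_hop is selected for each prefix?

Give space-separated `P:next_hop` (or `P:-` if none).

Op 1: best P0=NH2 P1=-
Op 2: best P0=NH2 P1=NH1
Op 3: best P0=NH3 P1=NH1
Op 4: best P0=NH3 P1=NH1
Op 5: best P0=NH2 P1=NH1
Op 6: best P0=NH2 P1=NH1
Op 7: best P0=NH2 P1=NH1

Answer: P0:NH2 P1:NH1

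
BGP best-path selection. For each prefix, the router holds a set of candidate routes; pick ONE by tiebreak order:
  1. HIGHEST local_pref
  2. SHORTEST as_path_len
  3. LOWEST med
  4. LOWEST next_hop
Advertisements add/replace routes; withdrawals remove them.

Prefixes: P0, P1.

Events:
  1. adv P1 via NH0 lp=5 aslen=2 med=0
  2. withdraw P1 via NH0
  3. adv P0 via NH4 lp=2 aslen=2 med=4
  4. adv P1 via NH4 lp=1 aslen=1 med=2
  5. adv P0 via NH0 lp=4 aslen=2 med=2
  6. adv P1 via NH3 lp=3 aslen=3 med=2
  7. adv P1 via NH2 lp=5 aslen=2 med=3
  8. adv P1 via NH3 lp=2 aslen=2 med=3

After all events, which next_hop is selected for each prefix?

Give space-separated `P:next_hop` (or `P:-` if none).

Op 1: best P0=- P1=NH0
Op 2: best P0=- P1=-
Op 3: best P0=NH4 P1=-
Op 4: best P0=NH4 P1=NH4
Op 5: best P0=NH0 P1=NH4
Op 6: best P0=NH0 P1=NH3
Op 7: best P0=NH0 P1=NH2
Op 8: best P0=NH0 P1=NH2

Answer: P0:NH0 P1:NH2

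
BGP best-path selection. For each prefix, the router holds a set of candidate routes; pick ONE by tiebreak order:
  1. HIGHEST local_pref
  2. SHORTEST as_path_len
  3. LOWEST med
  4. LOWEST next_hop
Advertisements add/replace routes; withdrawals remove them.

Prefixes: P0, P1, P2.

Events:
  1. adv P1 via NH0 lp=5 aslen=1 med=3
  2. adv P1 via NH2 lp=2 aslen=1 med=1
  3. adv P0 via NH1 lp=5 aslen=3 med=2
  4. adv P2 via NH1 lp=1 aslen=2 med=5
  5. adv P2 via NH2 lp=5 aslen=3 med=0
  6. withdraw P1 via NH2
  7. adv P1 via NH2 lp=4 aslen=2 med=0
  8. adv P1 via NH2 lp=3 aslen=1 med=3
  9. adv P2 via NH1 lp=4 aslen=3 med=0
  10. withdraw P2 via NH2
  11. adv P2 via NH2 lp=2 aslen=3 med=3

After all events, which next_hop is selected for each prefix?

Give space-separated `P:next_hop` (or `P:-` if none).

Answer: P0:NH1 P1:NH0 P2:NH1

Derivation:
Op 1: best P0=- P1=NH0 P2=-
Op 2: best P0=- P1=NH0 P2=-
Op 3: best P0=NH1 P1=NH0 P2=-
Op 4: best P0=NH1 P1=NH0 P2=NH1
Op 5: best P0=NH1 P1=NH0 P2=NH2
Op 6: best P0=NH1 P1=NH0 P2=NH2
Op 7: best P0=NH1 P1=NH0 P2=NH2
Op 8: best P0=NH1 P1=NH0 P2=NH2
Op 9: best P0=NH1 P1=NH0 P2=NH2
Op 10: best P0=NH1 P1=NH0 P2=NH1
Op 11: best P0=NH1 P1=NH0 P2=NH1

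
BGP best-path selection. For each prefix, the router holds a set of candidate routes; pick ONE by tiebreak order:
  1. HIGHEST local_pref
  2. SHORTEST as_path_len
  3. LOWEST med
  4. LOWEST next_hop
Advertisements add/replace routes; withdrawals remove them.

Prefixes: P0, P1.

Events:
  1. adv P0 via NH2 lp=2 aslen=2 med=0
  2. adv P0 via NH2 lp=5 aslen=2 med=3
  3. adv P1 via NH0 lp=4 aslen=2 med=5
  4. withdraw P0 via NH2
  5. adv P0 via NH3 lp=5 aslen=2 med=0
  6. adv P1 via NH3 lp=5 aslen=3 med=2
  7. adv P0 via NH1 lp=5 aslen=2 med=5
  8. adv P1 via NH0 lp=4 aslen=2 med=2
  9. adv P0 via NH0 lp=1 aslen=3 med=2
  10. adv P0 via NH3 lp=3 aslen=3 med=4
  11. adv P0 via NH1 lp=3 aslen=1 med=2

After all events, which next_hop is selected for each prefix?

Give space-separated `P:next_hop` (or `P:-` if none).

Op 1: best P0=NH2 P1=-
Op 2: best P0=NH2 P1=-
Op 3: best P0=NH2 P1=NH0
Op 4: best P0=- P1=NH0
Op 5: best P0=NH3 P1=NH0
Op 6: best P0=NH3 P1=NH3
Op 7: best P0=NH3 P1=NH3
Op 8: best P0=NH3 P1=NH3
Op 9: best P0=NH3 P1=NH3
Op 10: best P0=NH1 P1=NH3
Op 11: best P0=NH1 P1=NH3

Answer: P0:NH1 P1:NH3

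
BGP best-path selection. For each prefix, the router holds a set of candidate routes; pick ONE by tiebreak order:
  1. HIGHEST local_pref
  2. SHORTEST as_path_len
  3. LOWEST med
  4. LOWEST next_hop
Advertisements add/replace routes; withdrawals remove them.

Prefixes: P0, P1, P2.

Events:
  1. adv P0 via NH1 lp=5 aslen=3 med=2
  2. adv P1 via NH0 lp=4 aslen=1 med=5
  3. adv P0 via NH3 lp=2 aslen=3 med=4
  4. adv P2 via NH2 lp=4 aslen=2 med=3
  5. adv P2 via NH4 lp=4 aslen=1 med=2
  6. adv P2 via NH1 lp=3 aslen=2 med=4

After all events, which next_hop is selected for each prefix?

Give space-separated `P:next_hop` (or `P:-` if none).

Op 1: best P0=NH1 P1=- P2=-
Op 2: best P0=NH1 P1=NH0 P2=-
Op 3: best P0=NH1 P1=NH0 P2=-
Op 4: best P0=NH1 P1=NH0 P2=NH2
Op 5: best P0=NH1 P1=NH0 P2=NH4
Op 6: best P0=NH1 P1=NH0 P2=NH4

Answer: P0:NH1 P1:NH0 P2:NH4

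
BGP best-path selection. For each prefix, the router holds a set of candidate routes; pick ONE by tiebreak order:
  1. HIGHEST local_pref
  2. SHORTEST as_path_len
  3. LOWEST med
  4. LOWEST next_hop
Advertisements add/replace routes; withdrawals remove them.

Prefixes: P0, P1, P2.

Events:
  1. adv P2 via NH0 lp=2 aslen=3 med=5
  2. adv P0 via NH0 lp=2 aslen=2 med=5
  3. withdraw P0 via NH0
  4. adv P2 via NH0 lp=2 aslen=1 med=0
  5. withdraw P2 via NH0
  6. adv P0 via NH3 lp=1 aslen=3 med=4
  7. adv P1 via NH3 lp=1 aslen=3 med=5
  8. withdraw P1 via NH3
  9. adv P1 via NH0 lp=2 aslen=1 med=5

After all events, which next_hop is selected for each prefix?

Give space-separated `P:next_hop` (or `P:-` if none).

Answer: P0:NH3 P1:NH0 P2:-

Derivation:
Op 1: best P0=- P1=- P2=NH0
Op 2: best P0=NH0 P1=- P2=NH0
Op 3: best P0=- P1=- P2=NH0
Op 4: best P0=- P1=- P2=NH0
Op 5: best P0=- P1=- P2=-
Op 6: best P0=NH3 P1=- P2=-
Op 7: best P0=NH3 P1=NH3 P2=-
Op 8: best P0=NH3 P1=- P2=-
Op 9: best P0=NH3 P1=NH0 P2=-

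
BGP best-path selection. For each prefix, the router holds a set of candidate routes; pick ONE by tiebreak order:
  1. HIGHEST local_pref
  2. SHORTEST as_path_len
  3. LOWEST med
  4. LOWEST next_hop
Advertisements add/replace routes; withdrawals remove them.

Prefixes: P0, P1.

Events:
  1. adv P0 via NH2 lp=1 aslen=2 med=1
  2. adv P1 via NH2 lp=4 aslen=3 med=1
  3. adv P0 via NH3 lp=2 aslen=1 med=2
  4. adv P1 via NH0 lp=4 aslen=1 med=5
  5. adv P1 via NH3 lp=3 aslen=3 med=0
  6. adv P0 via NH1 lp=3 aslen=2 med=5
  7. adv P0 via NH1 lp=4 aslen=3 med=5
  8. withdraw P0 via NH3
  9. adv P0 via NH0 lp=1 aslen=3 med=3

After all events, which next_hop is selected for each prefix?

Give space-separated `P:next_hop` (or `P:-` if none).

Answer: P0:NH1 P1:NH0

Derivation:
Op 1: best P0=NH2 P1=-
Op 2: best P0=NH2 P1=NH2
Op 3: best P0=NH3 P1=NH2
Op 4: best P0=NH3 P1=NH0
Op 5: best P0=NH3 P1=NH0
Op 6: best P0=NH1 P1=NH0
Op 7: best P0=NH1 P1=NH0
Op 8: best P0=NH1 P1=NH0
Op 9: best P0=NH1 P1=NH0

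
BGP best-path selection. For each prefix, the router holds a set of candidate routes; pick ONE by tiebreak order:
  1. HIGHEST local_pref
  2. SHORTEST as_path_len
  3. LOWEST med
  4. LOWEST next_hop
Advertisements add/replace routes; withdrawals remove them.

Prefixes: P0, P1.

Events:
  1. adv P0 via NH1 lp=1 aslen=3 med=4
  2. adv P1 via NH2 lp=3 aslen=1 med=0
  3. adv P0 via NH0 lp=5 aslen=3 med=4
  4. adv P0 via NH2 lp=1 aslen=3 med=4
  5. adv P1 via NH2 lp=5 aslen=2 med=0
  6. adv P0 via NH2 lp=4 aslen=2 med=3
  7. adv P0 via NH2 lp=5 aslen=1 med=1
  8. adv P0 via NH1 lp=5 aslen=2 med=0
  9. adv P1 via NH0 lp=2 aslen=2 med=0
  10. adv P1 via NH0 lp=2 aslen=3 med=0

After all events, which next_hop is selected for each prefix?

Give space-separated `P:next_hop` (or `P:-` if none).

Op 1: best P0=NH1 P1=-
Op 2: best P0=NH1 P1=NH2
Op 3: best P0=NH0 P1=NH2
Op 4: best P0=NH0 P1=NH2
Op 5: best P0=NH0 P1=NH2
Op 6: best P0=NH0 P1=NH2
Op 7: best P0=NH2 P1=NH2
Op 8: best P0=NH2 P1=NH2
Op 9: best P0=NH2 P1=NH2
Op 10: best P0=NH2 P1=NH2

Answer: P0:NH2 P1:NH2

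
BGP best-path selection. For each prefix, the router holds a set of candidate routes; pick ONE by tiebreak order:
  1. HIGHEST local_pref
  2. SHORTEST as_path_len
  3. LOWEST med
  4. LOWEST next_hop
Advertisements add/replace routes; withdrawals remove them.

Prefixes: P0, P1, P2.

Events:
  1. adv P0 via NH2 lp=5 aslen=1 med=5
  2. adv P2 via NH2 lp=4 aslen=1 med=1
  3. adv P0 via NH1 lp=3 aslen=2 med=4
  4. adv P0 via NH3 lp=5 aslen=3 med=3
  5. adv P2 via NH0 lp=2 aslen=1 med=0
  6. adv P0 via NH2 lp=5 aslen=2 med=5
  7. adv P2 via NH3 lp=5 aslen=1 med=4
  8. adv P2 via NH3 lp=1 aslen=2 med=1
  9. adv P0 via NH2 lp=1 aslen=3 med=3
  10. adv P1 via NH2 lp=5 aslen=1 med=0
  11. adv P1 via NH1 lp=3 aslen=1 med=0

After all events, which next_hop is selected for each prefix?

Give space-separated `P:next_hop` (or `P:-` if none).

Op 1: best P0=NH2 P1=- P2=-
Op 2: best P0=NH2 P1=- P2=NH2
Op 3: best P0=NH2 P1=- P2=NH2
Op 4: best P0=NH2 P1=- P2=NH2
Op 5: best P0=NH2 P1=- P2=NH2
Op 6: best P0=NH2 P1=- P2=NH2
Op 7: best P0=NH2 P1=- P2=NH3
Op 8: best P0=NH2 P1=- P2=NH2
Op 9: best P0=NH3 P1=- P2=NH2
Op 10: best P0=NH3 P1=NH2 P2=NH2
Op 11: best P0=NH3 P1=NH2 P2=NH2

Answer: P0:NH3 P1:NH2 P2:NH2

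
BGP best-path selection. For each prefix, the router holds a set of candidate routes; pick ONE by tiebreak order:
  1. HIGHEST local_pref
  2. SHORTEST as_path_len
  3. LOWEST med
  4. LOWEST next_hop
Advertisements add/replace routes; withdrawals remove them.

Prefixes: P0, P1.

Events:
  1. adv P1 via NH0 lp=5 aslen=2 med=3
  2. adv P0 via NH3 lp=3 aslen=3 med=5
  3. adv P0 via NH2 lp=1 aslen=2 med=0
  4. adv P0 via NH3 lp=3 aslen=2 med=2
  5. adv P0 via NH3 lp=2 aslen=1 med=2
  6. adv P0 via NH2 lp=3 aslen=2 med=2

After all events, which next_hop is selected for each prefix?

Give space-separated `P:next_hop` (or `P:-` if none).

Answer: P0:NH2 P1:NH0

Derivation:
Op 1: best P0=- P1=NH0
Op 2: best P0=NH3 P1=NH0
Op 3: best P0=NH3 P1=NH0
Op 4: best P0=NH3 P1=NH0
Op 5: best P0=NH3 P1=NH0
Op 6: best P0=NH2 P1=NH0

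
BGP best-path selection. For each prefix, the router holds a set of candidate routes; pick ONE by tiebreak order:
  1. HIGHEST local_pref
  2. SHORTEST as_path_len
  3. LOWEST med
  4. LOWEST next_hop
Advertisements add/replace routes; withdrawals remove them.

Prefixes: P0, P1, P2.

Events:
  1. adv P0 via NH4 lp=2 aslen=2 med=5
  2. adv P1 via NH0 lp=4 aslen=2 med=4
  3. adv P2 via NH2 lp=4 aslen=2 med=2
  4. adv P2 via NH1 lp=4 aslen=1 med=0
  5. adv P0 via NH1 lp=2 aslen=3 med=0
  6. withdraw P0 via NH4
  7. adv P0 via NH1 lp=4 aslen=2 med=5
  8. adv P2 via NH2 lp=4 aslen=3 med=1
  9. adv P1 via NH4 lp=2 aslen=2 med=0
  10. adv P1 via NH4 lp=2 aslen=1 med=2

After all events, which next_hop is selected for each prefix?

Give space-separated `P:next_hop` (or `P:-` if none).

Answer: P0:NH1 P1:NH0 P2:NH1

Derivation:
Op 1: best P0=NH4 P1=- P2=-
Op 2: best P0=NH4 P1=NH0 P2=-
Op 3: best P0=NH4 P1=NH0 P2=NH2
Op 4: best P0=NH4 P1=NH0 P2=NH1
Op 5: best P0=NH4 P1=NH0 P2=NH1
Op 6: best P0=NH1 P1=NH0 P2=NH1
Op 7: best P0=NH1 P1=NH0 P2=NH1
Op 8: best P0=NH1 P1=NH0 P2=NH1
Op 9: best P0=NH1 P1=NH0 P2=NH1
Op 10: best P0=NH1 P1=NH0 P2=NH1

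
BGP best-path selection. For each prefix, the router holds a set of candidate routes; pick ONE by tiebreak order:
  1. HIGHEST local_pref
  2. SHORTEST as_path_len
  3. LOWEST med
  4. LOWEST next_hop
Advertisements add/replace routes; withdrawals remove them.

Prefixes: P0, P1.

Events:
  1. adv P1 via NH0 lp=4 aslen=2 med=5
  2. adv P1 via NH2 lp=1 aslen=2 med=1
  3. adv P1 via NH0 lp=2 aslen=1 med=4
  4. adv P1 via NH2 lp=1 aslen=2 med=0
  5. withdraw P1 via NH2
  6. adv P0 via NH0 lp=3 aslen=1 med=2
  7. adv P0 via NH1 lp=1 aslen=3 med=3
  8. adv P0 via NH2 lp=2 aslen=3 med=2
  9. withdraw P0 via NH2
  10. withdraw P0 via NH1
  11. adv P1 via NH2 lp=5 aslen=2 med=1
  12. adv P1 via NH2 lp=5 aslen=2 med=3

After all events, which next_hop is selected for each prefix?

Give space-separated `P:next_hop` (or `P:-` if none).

Op 1: best P0=- P1=NH0
Op 2: best P0=- P1=NH0
Op 3: best P0=- P1=NH0
Op 4: best P0=- P1=NH0
Op 5: best P0=- P1=NH0
Op 6: best P0=NH0 P1=NH0
Op 7: best P0=NH0 P1=NH0
Op 8: best P0=NH0 P1=NH0
Op 9: best P0=NH0 P1=NH0
Op 10: best P0=NH0 P1=NH0
Op 11: best P0=NH0 P1=NH2
Op 12: best P0=NH0 P1=NH2

Answer: P0:NH0 P1:NH2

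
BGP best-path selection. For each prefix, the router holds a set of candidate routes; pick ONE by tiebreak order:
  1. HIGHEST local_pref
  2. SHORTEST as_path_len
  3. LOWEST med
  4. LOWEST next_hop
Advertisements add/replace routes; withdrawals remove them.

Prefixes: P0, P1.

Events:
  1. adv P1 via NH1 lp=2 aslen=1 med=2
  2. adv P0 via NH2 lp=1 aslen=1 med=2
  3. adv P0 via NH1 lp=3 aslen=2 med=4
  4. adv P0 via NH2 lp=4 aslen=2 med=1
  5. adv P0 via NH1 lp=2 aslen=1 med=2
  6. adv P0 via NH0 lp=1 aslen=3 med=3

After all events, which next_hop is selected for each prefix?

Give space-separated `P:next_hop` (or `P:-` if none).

Answer: P0:NH2 P1:NH1

Derivation:
Op 1: best P0=- P1=NH1
Op 2: best P0=NH2 P1=NH1
Op 3: best P0=NH1 P1=NH1
Op 4: best P0=NH2 P1=NH1
Op 5: best P0=NH2 P1=NH1
Op 6: best P0=NH2 P1=NH1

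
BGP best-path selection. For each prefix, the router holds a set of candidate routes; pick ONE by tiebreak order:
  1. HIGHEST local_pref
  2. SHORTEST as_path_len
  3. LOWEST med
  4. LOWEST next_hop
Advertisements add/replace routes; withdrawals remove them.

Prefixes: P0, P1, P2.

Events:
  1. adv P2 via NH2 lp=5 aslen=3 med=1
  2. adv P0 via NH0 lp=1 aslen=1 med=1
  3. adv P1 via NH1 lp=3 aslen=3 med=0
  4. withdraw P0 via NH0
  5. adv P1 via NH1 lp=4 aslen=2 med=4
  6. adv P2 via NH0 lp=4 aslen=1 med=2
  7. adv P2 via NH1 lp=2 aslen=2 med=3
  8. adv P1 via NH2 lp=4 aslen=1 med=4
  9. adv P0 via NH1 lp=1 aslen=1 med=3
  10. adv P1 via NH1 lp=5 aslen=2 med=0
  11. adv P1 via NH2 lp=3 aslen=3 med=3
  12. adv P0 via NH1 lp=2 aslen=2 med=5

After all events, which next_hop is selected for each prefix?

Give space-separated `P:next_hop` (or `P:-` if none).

Answer: P0:NH1 P1:NH1 P2:NH2

Derivation:
Op 1: best P0=- P1=- P2=NH2
Op 2: best P0=NH0 P1=- P2=NH2
Op 3: best P0=NH0 P1=NH1 P2=NH2
Op 4: best P0=- P1=NH1 P2=NH2
Op 5: best P0=- P1=NH1 P2=NH2
Op 6: best P0=- P1=NH1 P2=NH2
Op 7: best P0=- P1=NH1 P2=NH2
Op 8: best P0=- P1=NH2 P2=NH2
Op 9: best P0=NH1 P1=NH2 P2=NH2
Op 10: best P0=NH1 P1=NH1 P2=NH2
Op 11: best P0=NH1 P1=NH1 P2=NH2
Op 12: best P0=NH1 P1=NH1 P2=NH2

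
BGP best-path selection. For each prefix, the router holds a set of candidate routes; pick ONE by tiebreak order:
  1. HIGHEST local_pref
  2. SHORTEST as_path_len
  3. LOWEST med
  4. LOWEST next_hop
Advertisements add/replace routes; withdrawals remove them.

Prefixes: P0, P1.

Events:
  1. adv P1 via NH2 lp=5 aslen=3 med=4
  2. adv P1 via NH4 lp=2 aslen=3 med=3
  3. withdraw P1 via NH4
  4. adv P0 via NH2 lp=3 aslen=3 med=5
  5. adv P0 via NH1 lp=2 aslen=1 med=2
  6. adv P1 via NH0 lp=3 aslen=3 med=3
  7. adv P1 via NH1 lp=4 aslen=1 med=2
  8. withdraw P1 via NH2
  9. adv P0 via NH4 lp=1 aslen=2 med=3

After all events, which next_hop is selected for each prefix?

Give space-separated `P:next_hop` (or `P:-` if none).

Op 1: best P0=- P1=NH2
Op 2: best P0=- P1=NH2
Op 3: best P0=- P1=NH2
Op 4: best P0=NH2 P1=NH2
Op 5: best P0=NH2 P1=NH2
Op 6: best P0=NH2 P1=NH2
Op 7: best P0=NH2 P1=NH2
Op 8: best P0=NH2 P1=NH1
Op 9: best P0=NH2 P1=NH1

Answer: P0:NH2 P1:NH1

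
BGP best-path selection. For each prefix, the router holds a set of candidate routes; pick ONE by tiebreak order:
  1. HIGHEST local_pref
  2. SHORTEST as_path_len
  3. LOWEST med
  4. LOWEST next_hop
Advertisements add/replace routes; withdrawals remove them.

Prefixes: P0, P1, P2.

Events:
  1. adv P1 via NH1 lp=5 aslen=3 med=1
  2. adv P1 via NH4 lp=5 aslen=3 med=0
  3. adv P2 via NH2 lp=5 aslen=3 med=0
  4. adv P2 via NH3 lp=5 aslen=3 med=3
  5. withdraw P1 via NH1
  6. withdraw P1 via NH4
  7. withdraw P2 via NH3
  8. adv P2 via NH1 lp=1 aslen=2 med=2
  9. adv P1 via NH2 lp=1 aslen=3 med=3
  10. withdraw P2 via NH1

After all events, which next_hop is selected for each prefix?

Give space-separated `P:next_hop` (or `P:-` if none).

Op 1: best P0=- P1=NH1 P2=-
Op 2: best P0=- P1=NH4 P2=-
Op 3: best P0=- P1=NH4 P2=NH2
Op 4: best P0=- P1=NH4 P2=NH2
Op 5: best P0=- P1=NH4 P2=NH2
Op 6: best P0=- P1=- P2=NH2
Op 7: best P0=- P1=- P2=NH2
Op 8: best P0=- P1=- P2=NH2
Op 9: best P0=- P1=NH2 P2=NH2
Op 10: best P0=- P1=NH2 P2=NH2

Answer: P0:- P1:NH2 P2:NH2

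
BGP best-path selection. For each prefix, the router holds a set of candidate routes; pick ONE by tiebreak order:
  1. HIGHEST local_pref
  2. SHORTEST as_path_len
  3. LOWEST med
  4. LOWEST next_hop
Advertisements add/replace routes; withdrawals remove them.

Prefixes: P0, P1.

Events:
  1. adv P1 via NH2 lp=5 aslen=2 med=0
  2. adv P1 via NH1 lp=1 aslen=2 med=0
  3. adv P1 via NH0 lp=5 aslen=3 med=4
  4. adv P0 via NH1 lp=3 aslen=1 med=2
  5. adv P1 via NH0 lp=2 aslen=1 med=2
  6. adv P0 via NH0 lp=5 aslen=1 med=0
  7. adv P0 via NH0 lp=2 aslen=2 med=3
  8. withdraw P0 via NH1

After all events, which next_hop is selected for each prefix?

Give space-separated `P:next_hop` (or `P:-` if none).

Op 1: best P0=- P1=NH2
Op 2: best P0=- P1=NH2
Op 3: best P0=- P1=NH2
Op 4: best P0=NH1 P1=NH2
Op 5: best P0=NH1 P1=NH2
Op 6: best P0=NH0 P1=NH2
Op 7: best P0=NH1 P1=NH2
Op 8: best P0=NH0 P1=NH2

Answer: P0:NH0 P1:NH2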